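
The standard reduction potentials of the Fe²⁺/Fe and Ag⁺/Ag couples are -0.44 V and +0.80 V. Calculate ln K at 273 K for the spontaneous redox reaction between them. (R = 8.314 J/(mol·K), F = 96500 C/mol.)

E°_cell = +0.80 − (-0.44) = 1.24 V, with n = 2 electrons transferred.
At equilibrium E = 0, so the Nernst equation gives ln K = nFE°/RT = (2)(96500)(1.24)/((8.314)(273)) = 105.44.

ln K = 105.4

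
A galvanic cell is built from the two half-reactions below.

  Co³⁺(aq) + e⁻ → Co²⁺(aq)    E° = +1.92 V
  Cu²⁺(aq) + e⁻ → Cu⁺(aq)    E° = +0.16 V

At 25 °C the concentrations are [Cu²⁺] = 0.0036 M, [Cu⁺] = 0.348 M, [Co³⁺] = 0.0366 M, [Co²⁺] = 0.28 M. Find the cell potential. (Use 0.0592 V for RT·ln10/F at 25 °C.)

The Co³⁺/Co²⁺ couple has the higher reduction potential and acts as the cathode, so E°_cell = +1.92 − (+0.16) = 1.76 V.
Balancing electrons gives n = 1; the reaction quotient is Q = [Cu²⁺]·[Co²⁺]/([Cu⁺]·[Co³⁺]) = 0.0791.
At 25 °C, E = E° − (0.0592/n) log Q = 1.76 − (0.0592/1)(-1.102) = 1.760 + 0.065 = 1.825 V.

1.83 V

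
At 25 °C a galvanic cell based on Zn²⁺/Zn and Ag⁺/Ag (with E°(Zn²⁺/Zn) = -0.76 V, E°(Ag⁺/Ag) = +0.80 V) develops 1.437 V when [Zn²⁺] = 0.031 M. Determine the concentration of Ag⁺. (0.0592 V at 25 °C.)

0.0015 M

From the Nernst equation, log Q = n(E° − E)/0.0592 = 2(1.56 − 1.437)/0.0592 = 4.155, so Q = 1.43 × 10^4.
With Q = [Zn²⁺]/[Ag⁺]^2 and the known concentrations, [Ag⁺]^2 in the denominator gives [Ag⁺] = 0.0015 M.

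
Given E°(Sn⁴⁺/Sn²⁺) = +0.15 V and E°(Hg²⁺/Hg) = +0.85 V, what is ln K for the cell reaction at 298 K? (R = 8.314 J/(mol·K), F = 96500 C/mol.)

E°_cell = +0.85 − (+0.15) = 0.70 V, with n = 2 electrons transferred.
At equilibrium E = 0, so the Nernst equation gives ln K = nFE°/RT = (2)(96500)(0.70)/((8.314)(298)) = 54.53.

ln K = 54.5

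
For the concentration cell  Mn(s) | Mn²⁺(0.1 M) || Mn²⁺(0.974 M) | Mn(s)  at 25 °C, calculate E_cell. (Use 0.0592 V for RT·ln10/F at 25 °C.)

Both half-cells are Mn²⁺/Mn, so E°_cell = 0. The concentrated side is the cathode; the cell reaction moves Mn²⁺ from high to low concentration with n = 2.
Q = [Mn²⁺]_dilute/[Mn²⁺]_conc = 0.1/0.974 = 0.103.
E = 0 − (0.0592/2) log Q = −(0.0592/2)(-0.989) = 0.0293 V.

0.029 V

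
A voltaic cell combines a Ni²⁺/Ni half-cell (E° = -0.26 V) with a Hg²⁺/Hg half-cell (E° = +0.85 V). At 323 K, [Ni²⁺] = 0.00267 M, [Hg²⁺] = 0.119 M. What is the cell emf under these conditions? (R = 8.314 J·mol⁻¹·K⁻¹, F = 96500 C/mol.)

1.16 V

The Hg²⁺/Hg couple has the higher reduction potential and acts as the cathode, so E°_cell = +0.85 − (-0.26) = 1.11 V.
Balancing electrons gives n = 2; the reaction quotient is Q = [Ni²⁺]/[Hg²⁺] = 0.0224.
E = E° − (RT/nF) ln Q = 1.11 − (8.314×323)/(2×96500) × (-3.797) = 1.110 + 0.053 = 1.163 V.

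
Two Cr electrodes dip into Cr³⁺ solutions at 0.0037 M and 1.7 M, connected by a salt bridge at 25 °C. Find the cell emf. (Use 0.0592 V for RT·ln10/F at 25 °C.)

Both half-cells are Cr³⁺/Cr, so E°_cell = 0. The concentrated side is the cathode; the cell reaction moves Cr³⁺ from high to low concentration with n = 3.
Q = [Cr³⁺]_dilute/[Cr³⁺]_conc = 0.0037/1.7 = 0.00218.
E = 0 − (0.0592/3) log Q = −(0.0592/3)(-2.662) = 0.0525 V.

0.053 V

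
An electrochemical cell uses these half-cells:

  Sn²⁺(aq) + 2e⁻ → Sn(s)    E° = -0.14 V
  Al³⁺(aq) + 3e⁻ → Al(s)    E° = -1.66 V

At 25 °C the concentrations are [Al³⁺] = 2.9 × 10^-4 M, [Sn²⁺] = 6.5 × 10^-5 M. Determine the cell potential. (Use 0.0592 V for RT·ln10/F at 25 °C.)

The Sn²⁺/Sn couple has the higher reduction potential and acts as the cathode, so E°_cell = -0.14 − (-1.66) = 1.52 V.
Balancing electrons gives n = 6; the reaction quotient is Q = [Al³⁺]^2/[Sn²⁺]^3 = 3.06 × 10^5.
At 25 °C, E = E° − (0.0592/n) log Q = 1.52 − (0.0592/6)(5.486) = 1.520 − 0.054 = 1.466 V.

1.47 V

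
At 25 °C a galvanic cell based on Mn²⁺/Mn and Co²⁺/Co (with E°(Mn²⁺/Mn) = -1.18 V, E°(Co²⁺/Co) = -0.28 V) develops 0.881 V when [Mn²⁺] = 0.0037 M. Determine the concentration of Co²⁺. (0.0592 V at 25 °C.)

From the Nernst equation, log Q = n(E° − E)/0.0592 = 2(0.90 − 0.881)/0.0592 = 0.642, so Q = 4.38.
With Q = [Mn²⁺]/[Co²⁺] and the known concentrations, [Co²⁺] in the denominator gives [Co²⁺] = 8.4 × 10^-4 M.

8.4 × 10^-4 M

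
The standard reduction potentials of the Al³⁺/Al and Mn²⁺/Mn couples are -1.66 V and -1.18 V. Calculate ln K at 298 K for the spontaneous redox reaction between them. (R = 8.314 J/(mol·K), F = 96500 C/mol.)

ln K = 112.2

E°_cell = -1.18 − (-1.66) = 0.48 V, with n = 6 electrons transferred.
At equilibrium E = 0, so the Nernst equation gives ln K = nFE°/RT = (6)(96500)(0.48)/((8.314)(298)) = 112.17.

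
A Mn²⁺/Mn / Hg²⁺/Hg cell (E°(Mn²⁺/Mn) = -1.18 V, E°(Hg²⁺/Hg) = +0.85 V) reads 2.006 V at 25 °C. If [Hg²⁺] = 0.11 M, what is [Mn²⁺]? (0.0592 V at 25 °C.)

0.71 M

From the Nernst equation, log Q = n(E° − E)/0.0592 = 2(2.03 − 2.006)/0.0592 = 0.811, so Q = 6.47.
With Q = [Mn²⁺]/[Hg²⁺] and the known concentrations, [Mn²⁺] in the numerator gives [Mn²⁺] = 0.71 M.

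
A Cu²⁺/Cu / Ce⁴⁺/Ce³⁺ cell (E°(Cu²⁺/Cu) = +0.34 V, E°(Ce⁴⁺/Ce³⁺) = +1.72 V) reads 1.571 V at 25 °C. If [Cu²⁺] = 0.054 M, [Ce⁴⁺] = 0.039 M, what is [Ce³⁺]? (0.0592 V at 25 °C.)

From the Nernst equation, log Q = n(E° − E)/0.0592 = 2(1.38 − 1.571)/0.0592 = -6.453, so Q = 3.53 × 10^-7.
With Q = [Cu²⁺]·[Ce³⁺]^2/[Ce⁴⁺]^2 and the known concentrations, [Ce³⁺]^2 in the numerator gives [Ce³⁺] = 1 × 10^-4 M.

1 × 10^-4 M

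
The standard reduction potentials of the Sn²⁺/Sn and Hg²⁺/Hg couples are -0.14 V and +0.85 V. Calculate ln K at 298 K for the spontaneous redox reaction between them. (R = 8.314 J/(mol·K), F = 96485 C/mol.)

E°_cell = +0.85 − (-0.14) = 0.99 V, with n = 2 electrons transferred.
At equilibrium E = 0, so the Nernst equation gives ln K = nFE°/RT = (2)(96485)(0.99)/((8.314)(298)) = 77.11.

ln K = 77.1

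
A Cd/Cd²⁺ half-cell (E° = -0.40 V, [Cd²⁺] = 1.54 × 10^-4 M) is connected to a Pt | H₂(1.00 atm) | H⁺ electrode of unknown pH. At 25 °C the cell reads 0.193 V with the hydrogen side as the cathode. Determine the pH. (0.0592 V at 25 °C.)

pH = 5.40

E°_cell = 0.40 V and n = 2.
log Q = n(E° − E)/0.0592 = 2×(0.40 − 0.193)/0.0592 = 6.993.
With Q = [Cd²⁺]·P(H₂) / [H⁺]^2, solving for [H⁺] gives log[H⁺] = -5.403, so pH = 5.40.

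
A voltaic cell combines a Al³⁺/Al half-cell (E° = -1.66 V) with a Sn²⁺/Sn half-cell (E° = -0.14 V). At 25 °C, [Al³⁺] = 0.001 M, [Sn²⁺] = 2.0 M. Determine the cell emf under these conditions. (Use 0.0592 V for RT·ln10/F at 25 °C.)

1.59 V

The Sn²⁺/Sn couple has the higher reduction potential and acts as the cathode, so E°_cell = -0.14 − (-1.66) = 1.52 V.
Balancing electrons gives n = 6; the reaction quotient is Q = [Al³⁺]^2/[Sn²⁺]^3 = 1.25 × 10^-7.
At 25 °C, E = E° − (0.0592/n) log Q = 1.52 − (0.0592/6)(-6.903) = 1.520 + 0.068 = 1.588 V.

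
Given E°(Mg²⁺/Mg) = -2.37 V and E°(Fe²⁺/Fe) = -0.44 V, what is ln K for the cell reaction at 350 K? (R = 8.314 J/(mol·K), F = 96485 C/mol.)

ln K = 128.0

E°_cell = -0.44 − (-2.37) = 1.93 V, with n = 2 electrons transferred.
At equilibrium E = 0, so the Nernst equation gives ln K = nFE°/RT = (2)(96485)(1.93)/((8.314)(350)) = 127.99.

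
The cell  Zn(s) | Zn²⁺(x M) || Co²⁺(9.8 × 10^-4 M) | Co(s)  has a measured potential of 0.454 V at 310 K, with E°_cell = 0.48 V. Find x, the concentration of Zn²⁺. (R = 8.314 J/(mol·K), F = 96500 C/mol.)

0.0069 M

From the Nernst equation, ln Q = nF(E° − E)/RT = 2×96500×(0.48 − 0.454)/(8.314×310) = 1.947, so Q = 7.01.
With Q = [Zn²⁺]/[Co²⁺] and the known concentrations, [Zn²⁺] in the numerator gives [Zn²⁺] = 0.0069 M.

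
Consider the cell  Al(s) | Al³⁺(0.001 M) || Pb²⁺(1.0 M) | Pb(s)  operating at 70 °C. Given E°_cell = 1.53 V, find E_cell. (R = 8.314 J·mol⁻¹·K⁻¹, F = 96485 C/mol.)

Balancing electrons gives n = 6; the reaction quotient is Q = [Al³⁺]^2/[Pb²⁺]^3 = 1 × 10^-6.
E = E° − (RT/nF) ln Q = 1.53 − (8.314×343)/(6×96485) × (-13.816) = 1.530 + 0.068 = 1.598 V.

1.60 V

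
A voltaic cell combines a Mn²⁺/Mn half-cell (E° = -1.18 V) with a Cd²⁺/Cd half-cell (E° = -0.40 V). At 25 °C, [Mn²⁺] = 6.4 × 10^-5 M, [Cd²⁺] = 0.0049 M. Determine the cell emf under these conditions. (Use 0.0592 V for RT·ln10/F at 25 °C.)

0.836 V

The Cd²⁺/Cd couple has the higher reduction potential and acts as the cathode, so E°_cell = -0.40 − (-1.18) = 0.78 V.
Balancing electrons gives n = 2; the reaction quotient is Q = [Mn²⁺]/[Cd²⁺] = 0.0131.
At 25 °C, E = E° − (0.0592/n) log Q = 0.78 − (0.0592/2)(-1.884) = 0.780 + 0.056 = 0.836 V.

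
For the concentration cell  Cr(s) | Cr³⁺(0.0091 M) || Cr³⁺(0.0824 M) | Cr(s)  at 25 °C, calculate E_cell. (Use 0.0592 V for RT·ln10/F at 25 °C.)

0.019 V

Both half-cells are Cr³⁺/Cr, so E°_cell = 0. The concentrated side is the cathode; the cell reaction moves Cr³⁺ from high to low concentration with n = 3.
Q = [Cr³⁺]_dilute/[Cr³⁺]_conc = 0.0091/0.0824 = 0.110.
E = 0 − (0.0592/3) log Q = −(0.0592/3)(-0.957) = 0.0189 V.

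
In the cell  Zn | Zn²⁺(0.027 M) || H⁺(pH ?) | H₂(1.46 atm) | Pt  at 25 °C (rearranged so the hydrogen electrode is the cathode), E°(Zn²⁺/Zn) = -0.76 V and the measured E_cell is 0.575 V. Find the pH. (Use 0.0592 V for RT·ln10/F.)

E°_cell = 0.76 V and n = 2.
log Q = n(E° − E)/0.0592 = 2×(0.76 − 0.575)/0.0592 = 6.250.
With Q = [Zn²⁺]·P(H₂) / [H⁺]^2, solving for [H⁺] gives log[H⁺] = -3.827, so pH = 3.83.

pH = 3.83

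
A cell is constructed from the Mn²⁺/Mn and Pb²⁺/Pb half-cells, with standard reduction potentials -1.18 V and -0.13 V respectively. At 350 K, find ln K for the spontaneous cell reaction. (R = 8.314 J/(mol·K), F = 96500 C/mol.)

E°_cell = -0.13 − (-1.18) = 1.05 V, with n = 2 electrons transferred.
At equilibrium E = 0, so the Nernst equation gives ln K = nFE°/RT = (2)(96500)(1.05)/((8.314)(350)) = 69.64.

ln K = 69.6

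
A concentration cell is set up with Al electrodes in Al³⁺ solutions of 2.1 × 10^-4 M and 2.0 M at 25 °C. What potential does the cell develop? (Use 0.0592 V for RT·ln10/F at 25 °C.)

Both half-cells are Al³⁺/Al, so E°_cell = 0. The concentrated side is the cathode; the cell reaction moves Al³⁺ from high to low concentration with n = 3.
Q = [Al³⁺]_dilute/[Al³⁺]_conc = 2.1 × 10^-4/2.0 = 1.05 × 10^-4.
E = 0 − (0.0592/3) log Q = −(0.0592/3)(-3.979) = 0.0785 V.

0.079 V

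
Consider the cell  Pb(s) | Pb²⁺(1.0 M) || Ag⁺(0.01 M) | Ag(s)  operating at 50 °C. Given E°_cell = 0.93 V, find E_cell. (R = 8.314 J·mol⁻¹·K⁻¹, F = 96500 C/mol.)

Balancing electrons gives n = 2; the reaction quotient is Q = [Pb²⁺]/[Ag⁺]^2 = 1 × 10^4.
E = E° − (RT/nF) ln Q = 0.93 − (8.314×323)/(2×96500) × (9.210) = 0.930 − 0.128 = 0.802 V.

0.802 V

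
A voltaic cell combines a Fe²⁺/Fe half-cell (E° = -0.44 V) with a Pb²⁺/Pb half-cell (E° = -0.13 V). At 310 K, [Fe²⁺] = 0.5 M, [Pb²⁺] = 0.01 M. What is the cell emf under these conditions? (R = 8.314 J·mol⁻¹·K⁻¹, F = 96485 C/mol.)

0.258 V

The Pb²⁺/Pb couple has the higher reduction potential and acts as the cathode, so E°_cell = -0.13 − (-0.44) = 0.31 V.
Balancing electrons gives n = 2; the reaction quotient is Q = [Fe²⁺]/[Pb²⁺] = 50.0.
E = E° − (RT/nF) ln Q = 0.31 − (8.314×310)/(2×96485) × (3.912) = 0.310 − 0.052 = 0.258 V.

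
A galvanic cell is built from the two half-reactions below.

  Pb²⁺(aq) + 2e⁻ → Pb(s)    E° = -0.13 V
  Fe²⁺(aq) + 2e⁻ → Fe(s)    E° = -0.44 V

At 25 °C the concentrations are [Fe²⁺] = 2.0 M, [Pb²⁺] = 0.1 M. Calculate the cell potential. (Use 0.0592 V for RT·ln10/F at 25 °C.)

The Pb²⁺/Pb couple has the higher reduction potential and acts as the cathode, so E°_cell = -0.13 − (-0.44) = 0.31 V.
Balancing electrons gives n = 2; the reaction quotient is Q = [Fe²⁺]/[Pb²⁺] = 20.0.
At 25 °C, E = E° − (0.0592/n) log Q = 0.31 − (0.0592/2)(1.301) = 0.310 − 0.039 = 0.271 V.

0.271 V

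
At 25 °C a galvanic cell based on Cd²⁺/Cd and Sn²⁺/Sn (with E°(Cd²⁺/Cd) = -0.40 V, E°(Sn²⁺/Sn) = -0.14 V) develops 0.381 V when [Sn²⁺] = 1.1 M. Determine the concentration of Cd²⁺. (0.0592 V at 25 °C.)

9 × 10^-5 M

From the Nernst equation, log Q = n(E° − E)/0.0592 = 2(0.26 − 0.381)/0.0592 = -4.088, so Q = 8.17 × 10^-5.
With Q = [Cd²⁺]/[Sn²⁺] and the known concentrations, [Cd²⁺] in the numerator gives [Cd²⁺] = 9 × 10^-5 M.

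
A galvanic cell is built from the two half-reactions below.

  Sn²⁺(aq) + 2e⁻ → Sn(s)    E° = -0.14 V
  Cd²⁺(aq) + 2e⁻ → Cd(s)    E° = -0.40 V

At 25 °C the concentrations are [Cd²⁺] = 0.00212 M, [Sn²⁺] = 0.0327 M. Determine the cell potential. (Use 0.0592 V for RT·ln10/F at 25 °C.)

The Sn²⁺/Sn couple has the higher reduction potential and acts as the cathode, so E°_cell = -0.14 − (-0.40) = 0.26 V.
Balancing electrons gives n = 2; the reaction quotient is Q = [Cd²⁺]/[Sn²⁺] = 0.0648.
At 25 °C, E = E° − (0.0592/n) log Q = 0.26 − (0.0592/2)(-1.188) = 0.260 + 0.035 = 0.295 V.

0.295 V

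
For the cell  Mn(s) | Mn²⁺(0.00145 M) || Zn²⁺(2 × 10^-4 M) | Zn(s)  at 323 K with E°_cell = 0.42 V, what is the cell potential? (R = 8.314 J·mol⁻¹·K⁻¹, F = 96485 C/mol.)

Balancing electrons gives n = 2; the reaction quotient is Q = [Mn²⁺]/[Zn²⁺] = 7.25.
E = E° − (RT/nF) ln Q = 0.42 − (8.314×323)/(2×96485) × (1.981) = 0.420 − 0.028 = 0.392 V.

0.392 V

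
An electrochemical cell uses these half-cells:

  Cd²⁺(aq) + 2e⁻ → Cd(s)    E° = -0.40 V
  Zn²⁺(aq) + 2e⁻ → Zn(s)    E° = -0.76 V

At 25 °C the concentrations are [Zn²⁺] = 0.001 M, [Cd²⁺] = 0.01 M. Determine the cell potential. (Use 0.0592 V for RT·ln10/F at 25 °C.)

0.390 V

The Cd²⁺/Cd couple has the higher reduction potential and acts as the cathode, so E°_cell = -0.40 − (-0.76) = 0.36 V.
Balancing electrons gives n = 2; the reaction quotient is Q = [Zn²⁺]/[Cd²⁺] = 0.100.
At 25 °C, E = E° − (0.0592/n) log Q = 0.36 − (0.0592/2)(-1.000) = 0.360 + 0.030 = 0.390 V.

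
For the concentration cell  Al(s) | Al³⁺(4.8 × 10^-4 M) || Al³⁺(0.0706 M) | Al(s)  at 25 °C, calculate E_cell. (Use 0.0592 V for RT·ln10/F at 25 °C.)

Both half-cells are Al³⁺/Al, so E°_cell = 0. The concentrated side is the cathode; the cell reaction moves Al³⁺ from high to low concentration with n = 3.
Q = [Al³⁺]_dilute/[Al³⁺]_conc = 4.8 × 10^-4/0.0706 = 0.00680.
E = 0 − (0.0592/3) log Q = −(0.0592/3)(-2.168) = 0.0428 V.

0.043 V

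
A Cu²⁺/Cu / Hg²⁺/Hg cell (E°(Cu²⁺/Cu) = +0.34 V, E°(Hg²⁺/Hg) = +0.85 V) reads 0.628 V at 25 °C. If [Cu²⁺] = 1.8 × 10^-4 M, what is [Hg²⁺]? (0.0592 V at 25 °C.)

From the Nernst equation, log Q = n(E° − E)/0.0592 = 2(0.51 − 0.628)/0.0592 = -3.986, so Q = 1.03 × 10^-4.
With Q = [Cu²⁺]/[Hg²⁺] and the known concentrations, [Hg²⁺] in the denominator gives [Hg²⁺] = 1.7 M.

1.7 M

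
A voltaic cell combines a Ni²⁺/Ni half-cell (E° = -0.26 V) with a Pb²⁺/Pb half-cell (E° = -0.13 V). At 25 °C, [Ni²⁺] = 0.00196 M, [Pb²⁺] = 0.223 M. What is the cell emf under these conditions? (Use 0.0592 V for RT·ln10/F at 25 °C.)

The Pb²⁺/Pb couple has the higher reduction potential and acts as the cathode, so E°_cell = -0.13 − (-0.26) = 0.13 V.
Balancing electrons gives n = 2; the reaction quotient is Q = [Ni²⁺]/[Pb²⁺] = 0.00879.
At 25 °C, E = E° − (0.0592/n) log Q = 0.13 − (0.0592/2)(-2.056) = 0.130 + 0.061 = 0.191 V.

0.191 V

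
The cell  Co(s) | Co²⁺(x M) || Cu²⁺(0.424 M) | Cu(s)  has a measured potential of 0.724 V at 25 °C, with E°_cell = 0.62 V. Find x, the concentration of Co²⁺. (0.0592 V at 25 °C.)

From the Nernst equation, log Q = n(E° − E)/0.0592 = 2(0.62 − 0.724)/0.0592 = -3.514, so Q = 3.07 × 10^-4.
With Q = [Co²⁺]/[Cu²⁺] and the known concentrations, [Co²⁺] in the numerator gives [Co²⁺] = 1.3 × 10^-4 M.

1.3 × 10^-4 M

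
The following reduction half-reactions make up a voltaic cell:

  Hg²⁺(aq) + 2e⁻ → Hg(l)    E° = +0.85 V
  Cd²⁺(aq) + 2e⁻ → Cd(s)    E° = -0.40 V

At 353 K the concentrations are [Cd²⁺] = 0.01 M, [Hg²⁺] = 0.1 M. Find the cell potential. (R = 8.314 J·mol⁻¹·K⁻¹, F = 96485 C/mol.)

1.29 V

The Hg²⁺/Hg couple has the higher reduction potential and acts as the cathode, so E°_cell = +0.85 − (-0.40) = 1.25 V.
Balancing electrons gives n = 2; the reaction quotient is Q = [Cd²⁺]/[Hg²⁺] = 0.100.
E = E° − (RT/nF) ln Q = 1.25 − (8.314×353)/(2×96485) × (-2.303) = 1.250 + 0.035 = 1.285 V.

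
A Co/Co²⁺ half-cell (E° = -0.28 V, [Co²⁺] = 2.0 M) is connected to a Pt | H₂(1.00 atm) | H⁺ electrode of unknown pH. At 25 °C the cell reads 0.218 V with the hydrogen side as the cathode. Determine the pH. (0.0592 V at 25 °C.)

E°_cell = 0.28 V and n = 2.
log Q = n(E° − E)/0.0592 = 2×(0.28 − 0.218)/0.0592 = 2.095.
With Q = [Co²⁺]·P(H₂) / [H⁺]^2, solving for [H⁺] gives log[H⁺] = -0.897, so pH = 0.90.

pH = 0.90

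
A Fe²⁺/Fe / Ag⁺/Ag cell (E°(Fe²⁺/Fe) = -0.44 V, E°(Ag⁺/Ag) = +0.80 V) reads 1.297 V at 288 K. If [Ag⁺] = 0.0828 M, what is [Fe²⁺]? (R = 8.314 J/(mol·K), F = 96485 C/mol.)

From the Nernst equation, ln Q = nF(E° − E)/RT = 2×96485×(1.24 − 1.297)/(8.314×288) = -4.594, so Q = 0.0101.
With Q = [Fe²⁺]/[Ag⁺]^2 and the known concentrations, [Fe²⁺] in the numerator gives [Fe²⁺] = 6.9 × 10^-5 M.

6.9 × 10^-5 M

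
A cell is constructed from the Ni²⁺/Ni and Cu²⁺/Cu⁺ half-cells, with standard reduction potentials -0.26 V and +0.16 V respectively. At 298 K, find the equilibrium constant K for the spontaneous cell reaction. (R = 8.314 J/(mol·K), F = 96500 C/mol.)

1.6 × 10^14

E°_cell = +0.16 − (-0.26) = 0.42 V, with n = 2 electrons transferred.
At equilibrium E = 0, so the Nernst equation gives ln K = nFE°/RT = (2)(96500)(0.42)/((8.314)(298)) = 32.72.
K = e^32.72 = 1.6 × 10^14.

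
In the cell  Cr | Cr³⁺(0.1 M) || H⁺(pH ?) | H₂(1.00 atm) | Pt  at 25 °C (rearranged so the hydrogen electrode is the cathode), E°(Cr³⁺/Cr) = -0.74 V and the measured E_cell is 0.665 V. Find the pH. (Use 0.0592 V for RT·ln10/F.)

E°_cell = 0.74 V and n = 6.
log Q = n(E° − E)/0.0592 = 6×(0.74 − 0.665)/0.0592 = 7.601.
With Q = [Cr³⁺]^2·P(H₂)^3 / [H⁺]^6, solving for [H⁺] gives log[H⁺] = -1.600, so pH = 1.60.

pH = 1.60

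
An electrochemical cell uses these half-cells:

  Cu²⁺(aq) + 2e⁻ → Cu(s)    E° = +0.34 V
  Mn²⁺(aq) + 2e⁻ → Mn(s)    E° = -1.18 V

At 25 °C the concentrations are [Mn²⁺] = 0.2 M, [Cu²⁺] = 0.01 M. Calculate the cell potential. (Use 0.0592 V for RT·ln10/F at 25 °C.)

The Cu²⁺/Cu couple has the higher reduction potential and acts as the cathode, so E°_cell = +0.34 − (-1.18) = 1.52 V.
Balancing electrons gives n = 2; the reaction quotient is Q = [Mn²⁺]/[Cu²⁺] = 20.0.
At 25 °C, E = E° − (0.0592/n) log Q = 1.52 − (0.0592/2)(1.301) = 1.520 − 0.039 = 1.481 V.

1.48 V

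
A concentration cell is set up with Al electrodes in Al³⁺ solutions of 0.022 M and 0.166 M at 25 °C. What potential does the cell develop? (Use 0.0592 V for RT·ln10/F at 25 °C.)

Both half-cells are Al³⁺/Al, so E°_cell = 0. The concentrated side is the cathode; the cell reaction moves Al³⁺ from high to low concentration with n = 3.
Q = [Al³⁺]_dilute/[Al³⁺]_conc = 0.022/0.166 = 0.133.
E = 0 − (0.0592/3) log Q = −(0.0592/3)(-0.878) = 0.0173 V.

0.017 V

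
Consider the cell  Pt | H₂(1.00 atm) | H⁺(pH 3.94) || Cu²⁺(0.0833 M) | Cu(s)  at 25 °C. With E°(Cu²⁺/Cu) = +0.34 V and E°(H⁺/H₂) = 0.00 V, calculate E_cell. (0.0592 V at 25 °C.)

0.54 V

The Cu²⁺/Cu couple is the cathode, so E°_cell = 0.34 V; n = 2.
[H⁺] = 10^(−3.94) = 1.1 × 10^-4 M, and Q = [H⁺]^2 / ([Cu²⁺]·P(H₂)) = 1.58 × 10^-7.
E = E° − (0.0592/2) log Q = 0.34 − (0.0592/2)(-6.801) = 0.541 V.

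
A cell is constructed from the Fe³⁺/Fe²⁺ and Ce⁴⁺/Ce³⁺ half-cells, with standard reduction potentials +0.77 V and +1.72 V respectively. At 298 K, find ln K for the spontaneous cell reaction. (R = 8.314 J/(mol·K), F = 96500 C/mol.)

E°_cell = +1.72 − (+0.77) = 0.95 V, with n = 1 electron transferred.
At equilibrium E = 0, so the Nernst equation gives ln K = nFE°/RT = (1)(96500)(0.95)/((8.314)(298)) = 37.00.

ln K = 37.0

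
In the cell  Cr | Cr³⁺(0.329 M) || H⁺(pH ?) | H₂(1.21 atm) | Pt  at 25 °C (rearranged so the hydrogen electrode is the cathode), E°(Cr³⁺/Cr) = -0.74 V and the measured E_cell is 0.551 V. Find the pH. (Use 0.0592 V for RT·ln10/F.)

E°_cell = 0.74 V and n = 6.
log Q = n(E° − E)/0.0592 = 6×(0.74 − 0.551)/0.0592 = 19.155.
With Q = [Cr³⁺]^2·P(H₂)^3 / [H⁺]^6, solving for [H⁺] gives log[H⁺] = -3.312, so pH = 3.31.

pH = 3.31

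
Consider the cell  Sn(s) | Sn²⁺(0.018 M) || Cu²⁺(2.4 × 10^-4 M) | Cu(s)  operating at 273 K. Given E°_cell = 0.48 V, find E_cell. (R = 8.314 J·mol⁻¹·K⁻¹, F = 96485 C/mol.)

Balancing electrons gives n = 2; the reaction quotient is Q = [Sn²⁺]/[Cu²⁺] = 75.0.
E = E° − (RT/nF) ln Q = 0.48 − (8.314×273)/(2×96485) × (4.317) = 0.480 − 0.051 = 0.429 V.

0.429 V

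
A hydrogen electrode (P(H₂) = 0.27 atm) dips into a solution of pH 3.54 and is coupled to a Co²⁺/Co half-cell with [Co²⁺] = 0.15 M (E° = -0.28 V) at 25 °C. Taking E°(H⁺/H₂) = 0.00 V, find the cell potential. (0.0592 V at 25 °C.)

The hydrogen couple is the cathode, so E°_cell = 0.28 V; n = 2.
[H⁺] = 10^(−3.54) = 2.9 × 10^-4 M, and Q = [Co²⁺]·P(H₂) / [H⁺]^2 = 4.87 × 10^5.
E = E° − (0.0592/2) log Q = 0.28 − (0.0592/2)(5.687) = 0.112 V.

0.11 V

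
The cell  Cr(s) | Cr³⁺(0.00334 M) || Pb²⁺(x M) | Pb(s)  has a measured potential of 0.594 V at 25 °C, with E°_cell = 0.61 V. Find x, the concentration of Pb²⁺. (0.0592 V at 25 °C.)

0.0064 M

From the Nernst equation, log Q = n(E° − E)/0.0592 = 6(0.61 − 0.594)/0.0592 = 1.622, so Q = 41.8.
With Q = [Cr³⁺]^2/[Pb²⁺]^3 and the known concentrations, [Pb²⁺]^3 in the denominator gives [Pb²⁺] = 0.0064 M.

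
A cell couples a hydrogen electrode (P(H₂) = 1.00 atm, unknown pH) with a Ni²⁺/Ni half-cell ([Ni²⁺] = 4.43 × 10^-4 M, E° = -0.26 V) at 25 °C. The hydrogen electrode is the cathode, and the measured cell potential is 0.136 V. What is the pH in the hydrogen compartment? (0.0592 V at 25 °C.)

E°_cell = 0.26 V and n = 2.
log Q = n(E° − E)/0.0592 = 2×(0.26 − 0.136)/0.0592 = 4.189.
With Q = [Ni²⁺]·P(H₂) / [H⁺]^2, solving for [H⁺] gives log[H⁺] = -3.771, so pH = 3.77.

pH = 3.77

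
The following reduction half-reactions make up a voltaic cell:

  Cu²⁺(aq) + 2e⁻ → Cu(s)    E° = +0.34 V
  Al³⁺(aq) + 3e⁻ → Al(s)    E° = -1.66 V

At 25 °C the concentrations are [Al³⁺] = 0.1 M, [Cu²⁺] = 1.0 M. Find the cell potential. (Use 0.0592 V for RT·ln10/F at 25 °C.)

The Cu²⁺/Cu couple has the higher reduction potential and acts as the cathode, so E°_cell = +0.34 − (-1.66) = 2.00 V.
Balancing electrons gives n = 6; the reaction quotient is Q = [Al³⁺]^2/[Cu²⁺]^3 = 0.0100.
At 25 °C, E = E° − (0.0592/n) log Q = 2.00 − (0.0592/6)(-2.000) = 2.000 + 0.020 = 2.020 V.

2.02 V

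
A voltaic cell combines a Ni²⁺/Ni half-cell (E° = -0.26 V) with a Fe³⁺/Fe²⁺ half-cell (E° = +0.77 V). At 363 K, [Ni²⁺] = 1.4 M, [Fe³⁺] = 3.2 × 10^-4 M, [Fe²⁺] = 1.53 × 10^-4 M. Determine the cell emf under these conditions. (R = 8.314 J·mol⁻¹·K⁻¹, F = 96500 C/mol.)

The Fe³⁺/Fe²⁺ couple has the higher reduction potential and acts as the cathode, so E°_cell = +0.77 − (-0.26) = 1.03 V.
Balancing electrons gives n = 2; the reaction quotient is Q = [Ni²⁺]·[Fe²⁺]^2/[Fe³⁺]^2 = 0.320.
E = E° − (RT/nF) ln Q = 1.03 − (8.314×363)/(2×96500) × (-1.139) = 1.030 + 0.018 = 1.048 V.

1.05 V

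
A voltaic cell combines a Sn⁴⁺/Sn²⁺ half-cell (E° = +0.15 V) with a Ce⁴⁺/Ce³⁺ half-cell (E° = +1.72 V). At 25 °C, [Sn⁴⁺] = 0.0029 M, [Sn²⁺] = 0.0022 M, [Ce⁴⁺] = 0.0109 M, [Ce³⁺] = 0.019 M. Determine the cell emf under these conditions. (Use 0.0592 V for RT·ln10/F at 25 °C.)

The Ce⁴⁺/Ce³⁺ couple has the higher reduction potential and acts as the cathode, so E°_cell = +1.72 − (+0.15) = 1.57 V.
Balancing electrons gives n = 2; the reaction quotient is Q = [Sn⁴⁺]·[Ce³⁺]^2/([Sn²⁺]·[Ce⁴⁺]^2) = 4.01.
At 25 °C, E = E° − (0.0592/n) log Q = 1.57 − (0.0592/2)(0.603) = 1.570 − 0.018 = 1.552 V.

1.55 V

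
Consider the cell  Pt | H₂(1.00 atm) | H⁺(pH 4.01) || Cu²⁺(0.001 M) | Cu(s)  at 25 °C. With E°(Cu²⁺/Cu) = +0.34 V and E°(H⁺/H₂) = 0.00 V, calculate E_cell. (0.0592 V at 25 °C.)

0.49 V

The Cu²⁺/Cu couple is the cathode, so E°_cell = 0.34 V; n = 2.
[H⁺] = 10^(−4.01) = 9.8 × 10^-5 M, and Q = [H⁺]^2 / ([Cu²⁺]·P(H₂)) = 9.55 × 10^-6.
E = E° − (0.0592/2) log Q = 0.34 − (0.0592/2)(-5.020) = 0.489 V.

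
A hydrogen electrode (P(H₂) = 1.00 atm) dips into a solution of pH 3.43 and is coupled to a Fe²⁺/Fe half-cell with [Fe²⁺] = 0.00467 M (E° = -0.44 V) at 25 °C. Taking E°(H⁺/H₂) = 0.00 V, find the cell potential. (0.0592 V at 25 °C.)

0.31 V

The hydrogen couple is the cathode, so E°_cell = 0.44 V; n = 2.
[H⁺] = 10^(−3.43) = 3.7 × 10^-4 M, and Q = [Fe²⁺]·P(H₂) / [H⁺]^2 = 3.38 × 10^4.
E = E° − (0.0592/2) log Q = 0.44 − (0.0592/2)(4.529) = 0.306 V.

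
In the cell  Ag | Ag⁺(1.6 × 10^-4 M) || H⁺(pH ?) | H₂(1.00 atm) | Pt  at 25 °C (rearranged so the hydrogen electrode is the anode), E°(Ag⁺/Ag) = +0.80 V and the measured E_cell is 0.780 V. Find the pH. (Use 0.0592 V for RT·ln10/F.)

E°_cell = 0.80 V and n = 2.
log Q = n(E° − E)/0.0592 = 2×(0.80 − 0.780)/0.0592 = 0.676.
With Q = [H⁺]^2 / ([Ag⁺]^2·P(H₂)), solving for [H⁺] gives log[H⁺] = -3.458, so pH = 3.46.

pH = 3.46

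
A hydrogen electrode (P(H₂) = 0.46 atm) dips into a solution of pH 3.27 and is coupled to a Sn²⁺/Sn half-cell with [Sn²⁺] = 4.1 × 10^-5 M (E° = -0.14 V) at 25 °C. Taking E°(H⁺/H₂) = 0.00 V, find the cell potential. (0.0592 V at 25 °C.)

0.086 V

The hydrogen couple is the cathode, so E°_cell = 0.14 V; n = 2.
[H⁺] = 10^(−3.27) = 5.4 × 10^-4 M, and Q = [Sn²⁺]·P(H₂) / [H⁺]^2 = 65.4.
E = E° − (0.0592/2) log Q = 0.14 − (0.0592/2)(1.816) = 0.086 V.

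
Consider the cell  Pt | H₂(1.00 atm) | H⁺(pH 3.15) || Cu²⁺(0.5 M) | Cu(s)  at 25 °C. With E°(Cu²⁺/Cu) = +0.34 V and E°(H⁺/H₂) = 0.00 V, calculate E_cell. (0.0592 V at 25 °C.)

The Cu²⁺/Cu couple is the cathode, so E°_cell = 0.34 V; n = 2.
[H⁺] = 10^(−3.15) = 7.1 × 10^-4 M, and Q = [H⁺]^2 / ([Cu²⁺]·P(H₂)) = 1 × 10^-6.
E = E° − (0.0592/2) log Q = 0.34 − (0.0592/2)(-5.999) = 0.518 V.

0.52 V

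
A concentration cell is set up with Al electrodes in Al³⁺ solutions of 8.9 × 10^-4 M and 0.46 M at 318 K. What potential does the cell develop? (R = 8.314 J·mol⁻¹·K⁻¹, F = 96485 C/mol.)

Both half-cells are Al³⁺/Al, so E°_cell = 0. The concentrated side is the cathode; the cell reaction moves Al³⁺ from high to low concentration with n = 3.
Q = [Al³⁺]_dilute/[Al³⁺]_conc = 8.9 × 10^-4/0.46 = 0.00193.
E = 0 − (RT/nF) ln Q = −((8.314×318)/(3×96485))(-6.248) = 0.0571 V.

0.057 V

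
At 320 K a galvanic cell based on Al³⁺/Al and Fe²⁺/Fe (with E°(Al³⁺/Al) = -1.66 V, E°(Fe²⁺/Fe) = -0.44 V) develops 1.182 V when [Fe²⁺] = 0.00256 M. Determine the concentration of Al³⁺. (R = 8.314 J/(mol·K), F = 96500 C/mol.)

0.0081 M

From the Nernst equation, ln Q = nF(E° − E)/RT = 6×96500×(1.22 − 1.182)/(8.314×320) = 8.270, so Q = 3900.
With Q = [Al³⁺]^2/[Fe²⁺]^3 and the known concentrations, [Al³⁺]^2 in the numerator gives [Al³⁺] = 0.0081 M.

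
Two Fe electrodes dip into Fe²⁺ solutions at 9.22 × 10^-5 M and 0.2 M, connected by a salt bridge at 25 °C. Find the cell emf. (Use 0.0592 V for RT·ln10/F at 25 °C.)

0.099 V

Both half-cells are Fe²⁺/Fe, so E°_cell = 0. The concentrated side is the cathode; the cell reaction moves Fe²⁺ from high to low concentration with n = 2.
Q = [Fe²⁺]_dilute/[Fe²⁺]_conc = 9.22 × 10^-5/0.2 = 4.61 × 10^-4.
E = 0 − (0.0592/2) log Q = −(0.0592/2)(-3.336) = 0.0987 V.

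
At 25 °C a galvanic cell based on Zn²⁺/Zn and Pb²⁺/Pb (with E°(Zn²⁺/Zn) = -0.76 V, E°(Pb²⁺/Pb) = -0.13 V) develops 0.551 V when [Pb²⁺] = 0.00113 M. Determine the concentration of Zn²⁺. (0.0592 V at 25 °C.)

From the Nernst equation, log Q = n(E° − E)/0.0592 = 2(0.63 − 0.551)/0.0592 = 2.669, so Q = 467.
With Q = [Zn²⁺]/[Pb²⁺] and the known concentrations, [Zn²⁺] in the numerator gives [Zn²⁺] = 0.53 M.

0.53 M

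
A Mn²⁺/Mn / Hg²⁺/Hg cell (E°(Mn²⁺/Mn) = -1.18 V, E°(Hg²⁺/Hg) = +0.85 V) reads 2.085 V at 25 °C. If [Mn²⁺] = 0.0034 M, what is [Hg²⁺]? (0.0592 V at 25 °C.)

0.25 M

From the Nernst equation, log Q = n(E° − E)/0.0592 = 2(2.03 − 2.085)/0.0592 = -1.858, so Q = 0.0139.
With Q = [Mn²⁺]/[Hg²⁺] and the known concentrations, [Hg²⁺] in the denominator gives [Hg²⁺] = 0.25 M.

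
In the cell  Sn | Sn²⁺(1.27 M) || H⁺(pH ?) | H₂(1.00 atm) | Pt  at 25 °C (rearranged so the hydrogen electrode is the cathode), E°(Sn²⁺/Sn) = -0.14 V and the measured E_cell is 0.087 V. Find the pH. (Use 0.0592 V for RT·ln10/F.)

E°_cell = 0.14 V and n = 2.
log Q = n(E° − E)/0.0592 = 2×(0.14 − 0.087)/0.0592 = 1.791.
With Q = [Sn²⁺]·P(H₂) / [H⁺]^2, solving for [H⁺] gives log[H⁺] = -0.843, so pH = 0.84.

pH = 0.84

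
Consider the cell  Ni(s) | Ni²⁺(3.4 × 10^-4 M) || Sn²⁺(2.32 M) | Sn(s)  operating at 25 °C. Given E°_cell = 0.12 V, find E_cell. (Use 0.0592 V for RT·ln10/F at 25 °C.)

0.233 V

Balancing electrons gives n = 2; the reaction quotient is Q = [Ni²⁺]/[Sn²⁺] = 1.47 × 10^-4.
At 25 °C, E = E° − (0.0592/n) log Q = 0.12 − (0.0592/2)(-3.834) = 0.120 + 0.113 = 0.233 V.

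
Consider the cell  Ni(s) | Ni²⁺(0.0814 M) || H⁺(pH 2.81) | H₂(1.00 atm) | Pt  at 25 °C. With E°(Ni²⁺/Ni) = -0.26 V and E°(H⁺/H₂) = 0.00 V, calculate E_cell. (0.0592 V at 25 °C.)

The hydrogen couple is the cathode, so E°_cell = 0.26 V; n = 2.
[H⁺] = 10^(−2.81) = 0.0015 M, and Q = [Ni²⁺]·P(H₂) / [H⁺]^2 = 3.39 × 10^4.
E = E° − (0.0592/2) log Q = 0.26 − (0.0592/2)(4.531) = 0.126 V.

0.13 V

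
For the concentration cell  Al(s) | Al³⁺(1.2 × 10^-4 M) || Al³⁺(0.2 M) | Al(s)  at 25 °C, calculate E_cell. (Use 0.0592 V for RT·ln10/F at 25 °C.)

Both half-cells are Al³⁺/Al, so E°_cell = 0. The concentrated side is the cathode; the cell reaction moves Al³⁺ from high to low concentration with n = 3.
Q = [Al³⁺]_dilute/[Al³⁺]_conc = 1.2 × 10^-4/0.2 = 6 × 10^-4.
E = 0 − (0.0592/3) log Q = −(0.0592/3)(-3.222) = 0.0636 V.

0.064 V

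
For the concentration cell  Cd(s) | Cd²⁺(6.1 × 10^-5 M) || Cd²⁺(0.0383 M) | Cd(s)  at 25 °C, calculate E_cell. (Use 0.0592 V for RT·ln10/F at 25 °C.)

Both half-cells are Cd²⁺/Cd, so E°_cell = 0. The concentrated side is the cathode; the cell reaction moves Cd²⁺ from high to low concentration with n = 2.
Q = [Cd²⁺]_dilute/[Cd²⁺]_conc = 6.1 × 10^-5/0.0383 = 0.00159.
E = 0 − (0.0592/2) log Q = −(0.0592/2)(-2.798) = 0.0828 V.

0.083 V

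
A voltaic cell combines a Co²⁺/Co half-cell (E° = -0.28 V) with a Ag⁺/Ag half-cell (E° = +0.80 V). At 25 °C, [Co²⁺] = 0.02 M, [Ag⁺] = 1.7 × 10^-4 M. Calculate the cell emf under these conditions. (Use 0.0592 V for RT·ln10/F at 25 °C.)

The Ag⁺/Ag couple has the higher reduction potential and acts as the cathode, so E°_cell = +0.80 − (-0.28) = 1.08 V.
Balancing electrons gives n = 2; the reaction quotient is Q = [Co²⁺]/[Ag⁺]^2 = 6.92 × 10^5.
At 25 °C, E = E° − (0.0592/n) log Q = 1.08 − (0.0592/2)(5.840) = 1.080 − 0.173 = 0.907 V.

0.907 V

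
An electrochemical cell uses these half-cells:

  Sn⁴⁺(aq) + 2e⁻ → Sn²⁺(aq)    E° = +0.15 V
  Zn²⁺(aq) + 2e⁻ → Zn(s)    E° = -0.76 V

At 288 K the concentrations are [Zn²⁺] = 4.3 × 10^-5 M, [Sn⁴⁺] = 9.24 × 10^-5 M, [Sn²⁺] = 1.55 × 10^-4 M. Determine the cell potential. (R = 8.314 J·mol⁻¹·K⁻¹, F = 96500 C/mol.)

The Sn⁴⁺/Sn²⁺ couple has the higher reduction potential and acts as the cathode, so E°_cell = +0.15 − (-0.76) = 0.91 V.
Balancing electrons gives n = 2; the reaction quotient is Q = [Zn²⁺]·[Sn²⁺]/[Sn⁴⁺] = 7.21 × 10^-5.
E = E° − (RT/nF) ln Q = 0.91 − (8.314×288)/(2×96500) × (-9.537) = 0.910 + 0.118 = 1.028 V.

1.03 V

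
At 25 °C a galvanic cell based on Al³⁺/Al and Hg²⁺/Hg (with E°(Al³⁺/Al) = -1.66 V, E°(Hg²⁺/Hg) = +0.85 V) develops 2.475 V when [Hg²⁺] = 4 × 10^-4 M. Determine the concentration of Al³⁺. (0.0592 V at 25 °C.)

4.8 × 10^-4 M

From the Nernst equation, log Q = n(E° − E)/0.0592 = 6(2.51 − 2.475)/0.0592 = 3.547, so Q = 3530.
With Q = [Al³⁺]^2/[Hg²⁺]^3 and the known concentrations, [Al³⁺]^2 in the numerator gives [Al³⁺] = 4.8 × 10^-4 M.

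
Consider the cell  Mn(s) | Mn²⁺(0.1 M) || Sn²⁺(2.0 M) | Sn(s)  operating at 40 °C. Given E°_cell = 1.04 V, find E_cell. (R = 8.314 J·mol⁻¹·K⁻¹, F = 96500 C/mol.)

Balancing electrons gives n = 2; the reaction quotient is Q = [Mn²⁺]/[Sn²⁺] = 0.0500.
E = E° − (RT/nF) ln Q = 1.04 − (8.314×313)/(2×96500) × (-2.996) = 1.040 + 0.040 = 1.080 V.

1.08 V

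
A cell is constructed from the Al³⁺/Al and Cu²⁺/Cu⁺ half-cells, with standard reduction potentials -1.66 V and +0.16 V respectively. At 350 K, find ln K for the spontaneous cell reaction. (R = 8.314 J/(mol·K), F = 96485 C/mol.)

ln K = 181.0

E°_cell = +0.16 − (-1.66) = 1.82 V, with n = 3 electrons transferred.
At equilibrium E = 0, so the Nernst equation gives ln K = nFE°/RT = (3)(96485)(1.82)/((8.314)(350)) = 181.04.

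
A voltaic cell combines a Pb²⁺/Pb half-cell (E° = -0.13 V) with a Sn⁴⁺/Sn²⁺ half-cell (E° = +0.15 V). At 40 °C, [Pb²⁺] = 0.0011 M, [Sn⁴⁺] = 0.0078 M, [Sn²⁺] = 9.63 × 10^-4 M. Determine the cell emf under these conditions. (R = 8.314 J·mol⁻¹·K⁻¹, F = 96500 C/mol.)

The Sn⁴⁺/Sn²⁺ couple has the higher reduction potential and acts as the cathode, so E°_cell = +0.15 − (-0.13) = 0.28 V.
Balancing electrons gives n = 2; the reaction quotient is Q = [Pb²⁺]·[Sn²⁺]/[Sn⁴⁺] = 1.36 × 10^-4.
E = E° − (RT/nF) ln Q = 0.28 − (8.314×313)/(2×96500) × (-8.904) = 0.280 + 0.120 = 0.400 V.

0.400 V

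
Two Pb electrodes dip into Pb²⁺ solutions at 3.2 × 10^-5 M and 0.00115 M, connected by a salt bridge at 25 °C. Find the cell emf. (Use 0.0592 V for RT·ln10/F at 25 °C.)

0.046 V

Both half-cells are Pb²⁺/Pb, so E°_cell = 0. The concentrated side is the cathode; the cell reaction moves Pb²⁺ from high to low concentration with n = 2.
Q = [Pb²⁺]_dilute/[Pb²⁺]_conc = 3.2 × 10^-5/0.00115 = 0.0278.
E = 0 − (0.0592/2) log Q = −(0.0592/2)(-1.556) = 0.0461 V.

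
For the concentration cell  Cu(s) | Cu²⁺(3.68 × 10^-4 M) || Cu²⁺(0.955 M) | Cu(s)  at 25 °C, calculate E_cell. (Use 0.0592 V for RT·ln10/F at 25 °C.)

0.10 V

Both half-cells are Cu²⁺/Cu, so E°_cell = 0. The concentrated side is the cathode; the cell reaction moves Cu²⁺ from high to low concentration with n = 2.
Q = [Cu²⁺]_dilute/[Cu²⁺]_conc = 3.68 × 10^-4/0.955 = 3.85 × 10^-4.
E = 0 − (0.0592/2) log Q = −(0.0592/2)(-3.414) = 0.1011 V.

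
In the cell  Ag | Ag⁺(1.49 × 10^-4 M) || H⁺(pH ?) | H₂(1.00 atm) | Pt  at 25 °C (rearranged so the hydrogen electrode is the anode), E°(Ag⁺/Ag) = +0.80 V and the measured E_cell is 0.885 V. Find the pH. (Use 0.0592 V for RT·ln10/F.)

E°_cell = 0.80 V and n = 2.
log Q = n(E° − E)/0.0592 = 2×(0.80 − 0.885)/0.0592 = -2.872.
With Q = [H⁺]^2 / ([Ag⁺]^2·P(H₂)), solving for [H⁺] gives log[H⁺] = -5.263, so pH = 5.26.

pH = 5.26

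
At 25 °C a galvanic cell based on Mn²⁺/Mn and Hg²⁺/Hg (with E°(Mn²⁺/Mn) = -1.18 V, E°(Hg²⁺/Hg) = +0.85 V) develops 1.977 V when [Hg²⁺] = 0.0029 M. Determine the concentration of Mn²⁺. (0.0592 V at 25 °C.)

0.18 M

From the Nernst equation, log Q = n(E° − E)/0.0592 = 2(2.03 − 1.977)/0.0592 = 1.791, so Q = 61.7.
With Q = [Mn²⁺]/[Hg²⁺] and the known concentrations, [Mn²⁺] in the numerator gives [Mn²⁺] = 0.18 M.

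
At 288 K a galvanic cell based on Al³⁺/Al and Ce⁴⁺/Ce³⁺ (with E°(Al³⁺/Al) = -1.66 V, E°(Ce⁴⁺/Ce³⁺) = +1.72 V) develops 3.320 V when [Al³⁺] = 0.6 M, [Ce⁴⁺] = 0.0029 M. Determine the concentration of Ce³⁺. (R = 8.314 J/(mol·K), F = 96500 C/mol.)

From the Nernst equation, ln Q = nF(E° − E)/RT = 3×96500×(3.38 − 3.320)/(8.314×288) = 7.254, so Q = 1410.
With Q = [Al³⁺]·[Ce³⁺]^3/[Ce⁴⁺]^3 and the known concentrations, [Ce³⁺]^3 in the numerator gives [Ce³⁺] = 0.039 M.

0.039 M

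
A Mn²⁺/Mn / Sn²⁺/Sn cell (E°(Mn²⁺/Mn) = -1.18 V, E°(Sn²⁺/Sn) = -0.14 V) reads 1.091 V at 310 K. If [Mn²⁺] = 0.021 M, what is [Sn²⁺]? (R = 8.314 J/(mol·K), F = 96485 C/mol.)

From the Nernst equation, ln Q = nF(E° − E)/RT = 2×96485×(1.04 − 1.091)/(8.314×310) = -3.818, so Q = 0.0220.
With Q = [Mn²⁺]/[Sn²⁺] and the known concentrations, [Sn²⁺] in the denominator gives [Sn²⁺] = 0.96 M.

0.96 M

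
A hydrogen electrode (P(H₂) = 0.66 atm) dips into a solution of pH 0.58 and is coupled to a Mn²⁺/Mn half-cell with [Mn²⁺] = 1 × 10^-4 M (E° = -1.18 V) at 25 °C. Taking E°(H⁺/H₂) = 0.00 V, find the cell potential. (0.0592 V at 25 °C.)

1.27 V

The hydrogen couple is the cathode, so E°_cell = 1.18 V; n = 2.
[H⁺] = 10^(−0.58) = 0.26 M, and Q = [Mn²⁺]·P(H₂) / [H⁺]^2 = 9.54 × 10^-4.
E = E° − (0.0592/2) log Q = 1.18 − (0.0592/2)(-3.020) = 1.269 V.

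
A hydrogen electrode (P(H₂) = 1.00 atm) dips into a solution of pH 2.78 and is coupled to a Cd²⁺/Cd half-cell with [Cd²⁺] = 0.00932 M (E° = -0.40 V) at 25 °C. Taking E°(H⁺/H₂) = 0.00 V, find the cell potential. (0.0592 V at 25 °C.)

0.30 V

The hydrogen couple is the cathode, so E°_cell = 0.40 V; n = 2.
[H⁺] = 10^(−2.78) = 0.0017 M, and Q = [Cd²⁺]·P(H₂) / [H⁺]^2 = 3380.
E = E° − (0.0592/2) log Q = 0.40 − (0.0592/2)(3.529) = 0.296 V.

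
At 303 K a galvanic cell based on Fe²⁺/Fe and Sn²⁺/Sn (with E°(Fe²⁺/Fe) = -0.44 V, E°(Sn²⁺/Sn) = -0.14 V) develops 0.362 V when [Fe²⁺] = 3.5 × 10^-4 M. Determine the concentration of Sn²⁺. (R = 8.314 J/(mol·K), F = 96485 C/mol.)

0.04 M

From the Nernst equation, ln Q = nF(E° − E)/RT = 2×96485×(0.30 − 0.362)/(8.314×303) = -4.749, so Q = 0.00866.
With Q = [Fe²⁺]/[Sn²⁺] and the known concentrations, [Sn²⁺] in the denominator gives [Sn²⁺] = 0.04 M.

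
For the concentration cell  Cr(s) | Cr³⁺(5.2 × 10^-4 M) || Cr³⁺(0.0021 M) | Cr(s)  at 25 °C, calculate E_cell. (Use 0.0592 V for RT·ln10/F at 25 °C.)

0.012 V

Both half-cells are Cr³⁺/Cr, so E°_cell = 0. The concentrated side is the cathode; the cell reaction moves Cr³⁺ from high to low concentration with n = 3.
Q = [Cr³⁺]_dilute/[Cr³⁺]_conc = 5.2 × 10^-4/0.0021 = 0.248.
E = 0 − (0.0592/3) log Q = −(0.0592/3)(-0.606) = 0.0120 V.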